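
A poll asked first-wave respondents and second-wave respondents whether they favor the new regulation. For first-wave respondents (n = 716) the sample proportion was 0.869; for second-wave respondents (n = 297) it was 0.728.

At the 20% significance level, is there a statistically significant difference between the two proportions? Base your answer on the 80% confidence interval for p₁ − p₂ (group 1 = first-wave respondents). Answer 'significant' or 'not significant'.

significant

Each SE is √(p̂(1−p̂)/n): √(0.8690·0.1310/716) = 0.01261 and √(0.7280·0.2720/297) = 0.02582.
SE(p̂₁ − p̂₂) = √(SE₁² + SE₂²) = √(0.0001590121 + 0.0006666724) = 0.02873, since the two samples are independent.
At 80% confidence z* = 1.282; margin = 1.282 × 0.02873 = 0.03683.
The difference is 0.8690 − 0.7280 = 0.1410, so the interval is 0.1410 ± 0.03683 = (0.10417, 0.17783).
The interval (0.10417, 0.17783) does not contain 0, so the difference is significant.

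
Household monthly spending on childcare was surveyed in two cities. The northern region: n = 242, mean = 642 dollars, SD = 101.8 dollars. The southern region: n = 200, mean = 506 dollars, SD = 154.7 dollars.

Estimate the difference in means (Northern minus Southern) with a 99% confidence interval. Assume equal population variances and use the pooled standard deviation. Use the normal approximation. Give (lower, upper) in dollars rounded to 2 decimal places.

Pooled variance s_p² = [241·101.8² + 199·154.7²] / (242+200−2) = 16500.0608, so s_p = 128.4526.
SE_diff = s_p·√(1/n₁ + 1/n₂) = 128.4526·√(1/242 + 1/200) = 12.2753.
z* = 2.576; margin = 2.576 × 12.2753 = 31.6212.
Difference = 642 − 506 = 136.0000.
136.0000 ± 31.6212 → (104.38, 167.62).

(104.38, 167.62)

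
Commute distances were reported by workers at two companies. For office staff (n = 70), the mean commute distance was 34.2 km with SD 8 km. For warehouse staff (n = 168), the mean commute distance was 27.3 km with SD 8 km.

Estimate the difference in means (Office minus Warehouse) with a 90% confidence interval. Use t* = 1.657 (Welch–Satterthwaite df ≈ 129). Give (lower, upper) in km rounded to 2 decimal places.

(5.01, 8.79)

SE₁ = s₁/√n₁ = 8/√70 = 0.9562; SE₂ = 8/√168 = 0.6172.
Independent samples, unequal variances: SE_diff = √(SE₁² + SE₂²) = √(0.91431844 + 0.38093584) = 1.1381.
t* = 1.657, so margin of error = 1.657 × 1.1381 = 1.8858.
Difference in means = 34.2 − 27.3 = 6.9000.
6.9000 ± 1.8858 → (5.01, 8.79).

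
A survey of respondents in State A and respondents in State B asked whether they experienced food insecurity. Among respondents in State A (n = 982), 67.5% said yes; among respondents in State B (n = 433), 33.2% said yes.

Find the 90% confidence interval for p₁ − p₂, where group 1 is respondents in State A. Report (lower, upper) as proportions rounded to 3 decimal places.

(0.298, 0.388)

The two standard errors are √(0.6750×0.3250/982) = 0.01495 and √(0.3320×0.6680/433) = 0.02263.
Because the samples are independent, SE_diff = √(0.01495² + 0.02263²) = 0.02712.
Using z* = 1.645 for 90%, ME = 1.645 × 0.02712 = 0.04461.
p̂₁ − p̂₂ = 0.3430; interval 0.3430 ± 0.04461 gives (0.298, 0.388).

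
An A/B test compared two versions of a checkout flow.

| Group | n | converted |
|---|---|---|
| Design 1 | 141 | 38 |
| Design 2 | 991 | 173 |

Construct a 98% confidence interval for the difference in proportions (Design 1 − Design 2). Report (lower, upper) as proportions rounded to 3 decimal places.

First, p̂₁ = 38/141 = 0.2695; p̂₂ = 173/991 = 0.1746.
The two standard errors are √(0.2695×0.7305/141) = 0.03737 and √(0.1746×0.8254/991) = 0.01206.
Because the samples are independent, SE_diff = √(0.03737² + 0.01206²) = 0.03927.
Using z* = 2.326 for 98%, ME = 2.326 × 0.03927 = 0.09134.
p̂₁ − p̂₂ = 0.0949; interval 0.0949 ± 0.09134 gives (0.004, 0.186).

(0.004, 0.186)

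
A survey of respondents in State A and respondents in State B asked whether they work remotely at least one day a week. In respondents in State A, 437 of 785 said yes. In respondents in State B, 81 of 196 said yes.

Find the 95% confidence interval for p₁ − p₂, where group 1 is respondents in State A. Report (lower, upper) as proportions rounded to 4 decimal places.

First, p̂₁ = 437/785 = 0.5567; p̂₂ = 81/196 = 0.4133.
The two standard errors are √(0.5567×0.4433/785) = 0.01773 and √(0.4133×0.5867/196) = 0.03517.
Because the samples are independent, SE_diff = √(0.01773² + 0.03517²) = 0.03939.
Using z* = 1.960 for 95%, ME = 1.960 × 0.03939 = 0.07720.
p̂₁ − p̂₂ = 0.1434; interval 0.1434 ± 0.07720 gives (0.0662, 0.2206).

(0.0662, 0.2206)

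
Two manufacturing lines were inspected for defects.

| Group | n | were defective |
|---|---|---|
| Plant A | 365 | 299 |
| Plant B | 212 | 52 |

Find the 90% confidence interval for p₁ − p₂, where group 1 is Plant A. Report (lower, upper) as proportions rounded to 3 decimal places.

p̂₁ = 299/365 = 0.8192 and p̂₂ = 52/212 = 0.2453.
SE₁ = √(p̂₁(1−p̂₁)/n₁) = √(0.8192·0.1808/365) = 0.02014; SE₂ = √(0.2453·0.7547/212) = 0.02955.
Independent samples: SE of the difference = √(SE₁² + SE₂²) = √(0.0004056196 + 0.0008732025) = 0.03576.
z* for 90% confidence is 1.645, so the margin of error is 1.645 × 0.03576 = 0.05883.
Point estimate p̂₁ − p̂₂ = 0.8192 − 0.2453 = 0.5739.
0.5739 ± 0.05883 → (0.515, 0.633).

(0.515, 0.633)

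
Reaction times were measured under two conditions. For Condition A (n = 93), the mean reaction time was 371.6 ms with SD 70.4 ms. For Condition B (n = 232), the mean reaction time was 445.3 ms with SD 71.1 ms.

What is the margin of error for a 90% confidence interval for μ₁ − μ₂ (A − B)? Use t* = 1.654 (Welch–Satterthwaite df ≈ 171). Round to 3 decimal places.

Standard errors of each mean: 70.4/√93 = 7.3001 and 71.1/√232 = 4.6679.
SE(x̄₁ − x̄₂) = √(7.3001² + 4.6679²) = 8.6649 for independent samples with unequal variances.
With t* = 1.654, the margin is 1.654 × 8.6649 = 14.3317.

14.332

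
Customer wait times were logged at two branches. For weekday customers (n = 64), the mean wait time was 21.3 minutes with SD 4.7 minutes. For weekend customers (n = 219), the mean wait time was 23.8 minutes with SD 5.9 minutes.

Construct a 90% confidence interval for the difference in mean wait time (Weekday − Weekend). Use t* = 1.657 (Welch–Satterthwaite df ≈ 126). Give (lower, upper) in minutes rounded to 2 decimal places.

(-3.68, -1.32)

Per-group SEs: s₁/√n₁ = 4.7/√64 = 0.5875, s₂/√n₂ = 5.9/√219 = 0.3987.
Unpooled SE of the difference: √(0.34515625 + 0.15896169) = 0.7100.
Margin of error = t* · SE = 1.657 × 0.7100 = 1.1765.
x̄₁ − x̄₂ = 21.3 − 23.8 = -2.5000.
CI: -2.5000 ± 1.1765 = (-3.68, -1.32).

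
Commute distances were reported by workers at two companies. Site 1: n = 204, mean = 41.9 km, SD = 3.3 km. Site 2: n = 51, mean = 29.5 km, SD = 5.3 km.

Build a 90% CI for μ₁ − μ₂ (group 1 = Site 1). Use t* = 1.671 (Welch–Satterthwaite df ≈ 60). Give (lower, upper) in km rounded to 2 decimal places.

Standard errors of each mean: 3.3/√204 = 0.2310 and 5.3/√51 = 0.7421.
SE(x̄₁ − x̄₂) = √(0.2310² + 0.7421²) = 0.7772 for independent samples with unequal variances.
With t* = 1.671, the margin is 1.671 × 0.7772 = 1.2987.
x̄₁ − x̄₂ = 41.9 − 29.5 = 12.4000; the interval is 12.4000 ± 1.2987 = (11.10, 13.70).

(11.10, 13.70)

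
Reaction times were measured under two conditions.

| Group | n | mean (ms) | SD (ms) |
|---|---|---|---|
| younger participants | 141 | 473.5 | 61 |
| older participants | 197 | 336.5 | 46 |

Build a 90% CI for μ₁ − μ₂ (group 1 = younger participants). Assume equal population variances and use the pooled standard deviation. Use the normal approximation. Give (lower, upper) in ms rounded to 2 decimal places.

(127.42, 146.58)

s_p = √[((n₁−1)s₁² + (n₂−1)s₂²)/(n₁+n₂−2)] = √[(140·61² + 196·46²)/336] = 52.7707.
SE = 52.7707·√(1/141 + 1/197) = 5.8211.
With z* = 1.645, margin = 1.645 × 5.8211 = 9.5757.
x̄₁ − x̄₂ = 473.5 − 336.5 = 137.0000; interval 137.0000 ± 9.5757 = (127.42, 146.58).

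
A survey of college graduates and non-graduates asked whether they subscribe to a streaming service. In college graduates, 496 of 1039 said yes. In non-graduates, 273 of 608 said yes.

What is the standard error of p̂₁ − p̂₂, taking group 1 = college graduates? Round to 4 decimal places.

0.0254

Sample proportions: 496/1039 = 0.4774, 273/608 = 0.4490.
Each SE is √(p̂(1−p̂)/n): √(0.4774·0.5226/1039) = 0.01550 and √(0.4490·0.5510/608) = 0.02017.
SE(p̂₁ − p̂₂) = √(SE₁² + SE₂²) = √(0.00024025 + 0.0004068289) = 0.02544, since the two samples are independent.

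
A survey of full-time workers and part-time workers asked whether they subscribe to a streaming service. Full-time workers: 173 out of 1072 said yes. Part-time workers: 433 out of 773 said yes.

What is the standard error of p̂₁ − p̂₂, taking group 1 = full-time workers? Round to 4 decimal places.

Sample proportions: 173/1072 = 0.1614, 433/773 = 0.5602.
Each SE is √(p̂(1−p̂)/n): √(0.1614·0.8386/1072) = 0.01124 and √(0.5602·0.4398/773) = 0.01785.
SE(p̂₁ − p̂₂) = √(SE₁² + SE₂²) = √(0.0001263376 + 0.0003186225) = 0.02109, since the two samples are independent.

0.0211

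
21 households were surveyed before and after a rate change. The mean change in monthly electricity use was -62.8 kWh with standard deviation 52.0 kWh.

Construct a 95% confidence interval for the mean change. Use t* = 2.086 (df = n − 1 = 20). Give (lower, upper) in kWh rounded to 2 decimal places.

Paired design: SE = s_d/√n = 52.0/√21 = 11.3473.
t* = 2.086; margin of error = 2.086 × 11.3473 = 23.6705.
-62.8 ± 23.6705 → (-86.47, -39.13).

(-86.47, -39.13)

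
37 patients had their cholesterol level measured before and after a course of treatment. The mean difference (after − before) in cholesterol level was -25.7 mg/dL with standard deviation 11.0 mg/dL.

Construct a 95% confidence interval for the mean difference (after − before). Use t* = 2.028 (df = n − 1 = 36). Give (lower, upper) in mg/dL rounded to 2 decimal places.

Paired design: SE = s_d/√n = 11.0/√37 = 1.8084.
t* = 2.028; margin of error = 2.028 × 1.8084 = 3.6674.
-25.7 ± 3.6674 → (-29.37, -22.03).

(-29.37, -22.03)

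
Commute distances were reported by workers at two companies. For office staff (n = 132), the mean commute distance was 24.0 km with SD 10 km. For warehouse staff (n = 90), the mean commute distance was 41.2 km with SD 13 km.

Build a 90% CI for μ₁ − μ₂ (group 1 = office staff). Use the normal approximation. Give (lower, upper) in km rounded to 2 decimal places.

Standard errors of each mean: 10/√132 = 0.8704 and 13/√90 = 1.3703.
SE(x̄₁ − x̄₂) = √(0.8704² + 1.3703²) = 1.6234 for independent samples with unequal variances.
With z* = 1.645, the margin is 1.645 × 1.6234 = 2.6705.
x̄₁ − x̄₂ = 24.0 − 41.2 = -17.2000; the interval is -17.2000 ± 2.6705 = (-19.87, -14.53).

(-19.87, -14.53)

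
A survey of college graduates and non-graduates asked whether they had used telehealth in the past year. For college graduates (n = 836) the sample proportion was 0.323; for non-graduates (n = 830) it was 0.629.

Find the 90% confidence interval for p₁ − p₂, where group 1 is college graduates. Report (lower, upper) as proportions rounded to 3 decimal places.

Each SE is √(p̂(1−p̂)/n): √(0.3230·0.6770/836) = 0.01617 and √(0.6290·0.3710/830) = 0.01677.
SE(p̂₁ − p̂₂) = √(SE₁² + SE₂²) = √(0.0002614689 + 0.0002812329) = 0.02330, since the two samples are independent.
At 90% confidence z* = 1.645; margin = 1.645 × 0.02330 = 0.03833.
The difference is 0.3230 − 0.6290 = -0.3060, so the interval is -0.3060 ± 0.03833 = (-0.344, -0.268).

(-0.344, -0.268)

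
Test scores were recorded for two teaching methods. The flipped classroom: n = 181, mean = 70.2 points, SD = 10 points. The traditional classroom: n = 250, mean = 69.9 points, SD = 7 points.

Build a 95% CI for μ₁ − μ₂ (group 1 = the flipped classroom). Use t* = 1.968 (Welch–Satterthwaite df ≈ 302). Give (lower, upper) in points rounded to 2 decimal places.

Standard errors of each mean: 10/√181 = 0.7433 and 7/√250 = 0.4427.
SE(x̄₁ − x̄₂) = √(0.7433² + 0.4427²) = 0.8651 for independent samples with unequal variances.
With t* = 1.968, the margin is 1.968 × 0.8651 = 1.7025.
x̄₁ − x̄₂ = 70.2 − 69.9 = 0.3000; the interval is 0.3000 ± 1.7025 = (-1.40, 2.00).

(-1.40, 2.00)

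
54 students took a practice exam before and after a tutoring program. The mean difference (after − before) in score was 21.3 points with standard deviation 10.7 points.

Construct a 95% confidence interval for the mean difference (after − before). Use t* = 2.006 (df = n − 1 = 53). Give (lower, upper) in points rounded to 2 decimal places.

This is a matched-pairs design, so SE = s_d/√n = 10.7/√54 = 1.4561.
Margin = 2.006 × 1.4561 = 2.9209; the interval is 21.3 ± 2.9209 = (18.38, 24.22).

(18.38, 24.22)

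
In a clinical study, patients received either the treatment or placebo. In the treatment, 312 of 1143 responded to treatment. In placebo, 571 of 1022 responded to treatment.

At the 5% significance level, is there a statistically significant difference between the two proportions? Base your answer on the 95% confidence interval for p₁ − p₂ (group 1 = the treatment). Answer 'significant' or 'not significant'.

significant

p̂₁ = 312/1143 = 0.2730 and p̂₂ = 571/1022 = 0.5587.
SE₁ = √(p̂₁(1−p̂₁)/n₁) = √(0.2730·0.7270/1143) = 0.01318; SE₂ = √(0.5587·0.4413/1022) = 0.01553.
Independent samples: SE of the difference = √(SE₁² + SE₂²) = √(0.0001737124 + 0.0002411809) = 0.02037.
z* for 95% confidence is 1.960, so the margin of error is 1.960 × 0.02037 = 0.03993.
Point estimate p̂₁ − p̂₂ = 0.2730 − 0.5587 = -0.2857.
-0.2857 ± 0.03993 → (-0.32563, -0.24577).
The interval (-0.32563, -0.24577) does not contain 0, so the difference is significant.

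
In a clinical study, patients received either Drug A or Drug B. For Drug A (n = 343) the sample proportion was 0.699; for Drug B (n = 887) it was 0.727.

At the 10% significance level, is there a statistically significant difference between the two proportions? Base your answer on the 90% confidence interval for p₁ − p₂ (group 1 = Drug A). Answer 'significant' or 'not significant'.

not significant

SE₁ = √(p̂₁(1−p̂₁)/n₁) = √(0.6990·0.3010/343) = 0.02477; SE₂ = √(0.7270·0.2730/887) = 0.01496.
Independent samples: SE of the difference = √(SE₁² + SE₂²) = √(0.0006135529 + 0.0002238016) = 0.02894.
z* for 90% confidence is 1.645, so the margin of error is 1.645 × 0.02894 = 0.04761.
Point estimate p̂₁ − p̂₂ = 0.6990 − 0.7270 = -0.0280.
-0.0280 ± 0.04761 → (-0.07561, 0.01961).
The interval (-0.07561, 0.01961) contains 0, so the difference is not significant.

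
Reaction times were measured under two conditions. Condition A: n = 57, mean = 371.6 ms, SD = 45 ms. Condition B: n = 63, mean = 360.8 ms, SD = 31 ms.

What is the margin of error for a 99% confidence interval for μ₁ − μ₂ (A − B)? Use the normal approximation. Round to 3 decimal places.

18.357

Per-group SEs: s₁/√n₁ = 45/√57 = 5.9604, s₂/√n₂ = 31/√63 = 3.9056.
Unpooled SE of the difference: √(35.52636816 + 15.25371136) = 7.1260.
Margin of error = z* · SE = 2.576 × 7.1260 = 18.3566.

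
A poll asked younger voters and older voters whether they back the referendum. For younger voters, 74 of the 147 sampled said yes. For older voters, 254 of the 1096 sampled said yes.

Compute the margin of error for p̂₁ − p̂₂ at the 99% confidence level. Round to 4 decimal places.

First, p̂₁ = 74/147 = 0.5034; p̂₂ = 254/1096 = 0.2318.
The two standard errors are √(0.5034×0.4966/147) = 0.04124 and √(0.2318×0.7682/1096) = 0.01275.
Because the samples are independent, SE_diff = √(0.04124² + 0.01275²) = 0.04317.
Using z* = 2.576 for 99%, ME = 2.576 × 0.04317 = 0.11121.

0.1112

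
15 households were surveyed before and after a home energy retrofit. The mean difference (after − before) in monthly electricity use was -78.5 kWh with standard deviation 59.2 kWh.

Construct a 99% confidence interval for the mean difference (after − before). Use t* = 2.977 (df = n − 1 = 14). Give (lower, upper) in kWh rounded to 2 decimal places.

(-124.00, -33.00)

Paired design: SE = s_d/√n = 59.2/√15 = 15.2854.
t* = 2.977; margin of error = 2.977 × 15.2854 = 45.5046.
-78.5 ± 45.5046 → (-124.00, -33.00).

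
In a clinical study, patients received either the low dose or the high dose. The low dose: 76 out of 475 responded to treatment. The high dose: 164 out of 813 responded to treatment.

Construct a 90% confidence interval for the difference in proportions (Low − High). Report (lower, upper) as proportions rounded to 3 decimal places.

(-0.078, -0.006)

Sample proportions: 76/475 = 0.1600, 164/813 = 0.2017.
Each SE is √(p̂(1−p̂)/n): √(0.1600·0.8400/475) = 0.01682 and √(0.2017·0.7983/813) = 0.01407.
SE(p̂₁ − p̂₂) = √(SE₁² + SE₂²) = √(0.0002829124 + 0.0001979649) = 0.02193, since the two samples are independent.
At 90% confidence z* = 1.645; margin = 1.645 × 0.02193 = 0.03607.
The difference is 0.1600 − 0.2017 = -0.0417, so the interval is -0.0417 ± 0.03607 = (-0.078, -0.006).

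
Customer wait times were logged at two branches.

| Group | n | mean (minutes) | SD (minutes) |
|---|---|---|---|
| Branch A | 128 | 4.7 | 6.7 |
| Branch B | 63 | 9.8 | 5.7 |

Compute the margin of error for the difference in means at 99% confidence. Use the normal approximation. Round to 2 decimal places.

Standard errors of each mean: 6.7/√128 = 0.5922 and 5.7/√63 = 0.7181.
SE(x̄₁ − x̄₂) = √(0.5922² + 0.7181²) = 0.9308 for independent samples with unequal variances.
With z* = 2.576, the margin is 2.576 × 0.9308 = 2.3977.

2.40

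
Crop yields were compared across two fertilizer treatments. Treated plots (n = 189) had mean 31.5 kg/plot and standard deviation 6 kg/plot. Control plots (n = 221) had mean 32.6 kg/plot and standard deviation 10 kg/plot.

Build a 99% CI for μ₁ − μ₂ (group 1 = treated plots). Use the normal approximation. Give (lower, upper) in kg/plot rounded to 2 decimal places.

(-3.17, 0.97)

Standard errors of each mean: 6/√189 = 0.4364 and 10/√221 = 0.6727.
SE(x̄₁ − x̄₂) = √(0.4364² + 0.6727²) = 0.8019 for independent samples with unequal variances.
With z* = 2.576, the margin is 2.576 × 0.8019 = 2.0657.
x̄₁ − x̄₂ = 31.5 − 32.6 = -1.1000; the interval is -1.1000 ± 2.0657 = (-3.17, 0.97).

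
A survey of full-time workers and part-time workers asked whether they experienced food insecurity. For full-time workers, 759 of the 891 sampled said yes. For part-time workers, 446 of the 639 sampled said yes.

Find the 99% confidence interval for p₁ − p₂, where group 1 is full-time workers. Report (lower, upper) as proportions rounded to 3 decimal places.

Sample proportions: 759/891 = 0.8519, 446/639 = 0.6980.
Each SE is √(p̂(1−p̂)/n): √(0.8519·0.1481/891) = 0.01190 and √(0.6980·0.3020/639) = 0.01816.
SE(p̂₁ − p̂₂) = √(SE₁² + SE₂²) = √(0.00014161 + 0.0003297856) = 0.02171, since the two samples are independent.
At 99% confidence z* = 2.576; margin = 2.576 × 0.02171 = 0.05592.
The difference is 0.8519 − 0.6980 = 0.1539, so the interval is 0.1539 ± 0.05592 = (0.098, 0.210).

(0.098, 0.210)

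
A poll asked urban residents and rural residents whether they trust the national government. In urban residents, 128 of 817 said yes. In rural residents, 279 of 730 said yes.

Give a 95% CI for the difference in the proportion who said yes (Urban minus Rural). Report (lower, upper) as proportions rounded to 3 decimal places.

First, p̂₁ = 128/817 = 0.1567; p̂₂ = 279/730 = 0.3822.
The two standard errors are √(0.1567×0.8433/817) = 0.01272 and √(0.3822×0.6178/730) = 0.01798.
Because the samples are independent, SE_diff = √(0.01272² + 0.01798²) = 0.02202.
Using z* = 1.960 for 95%, ME = 1.960 × 0.02202 = 0.04316.
p̂₁ − p̂₂ = -0.2255; interval -0.2255 ± 0.04316 gives (-0.269, -0.182).

(-0.269, -0.182)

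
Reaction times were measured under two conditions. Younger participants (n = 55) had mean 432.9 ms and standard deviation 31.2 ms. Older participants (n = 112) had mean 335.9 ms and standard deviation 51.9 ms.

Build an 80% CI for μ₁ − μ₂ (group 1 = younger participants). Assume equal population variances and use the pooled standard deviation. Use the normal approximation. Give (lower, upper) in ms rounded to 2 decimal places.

s_p = √[((n₁−1)s₁² + (n₂−1)s₂²)/(n₁+n₂−2)] = √[(54·31.2² + 111·51.9²)/165] = 46.1589.
SE = 46.1589·√(1/55 + 1/112) = 7.6002.
With z* = 1.282, margin = 1.282 × 7.6002 = 9.7435.
x̄₁ − x̄₂ = 432.9 − 335.9 = 97.0000; interval 97.0000 ± 9.7435 = (87.26, 106.74).

(87.26, 106.74)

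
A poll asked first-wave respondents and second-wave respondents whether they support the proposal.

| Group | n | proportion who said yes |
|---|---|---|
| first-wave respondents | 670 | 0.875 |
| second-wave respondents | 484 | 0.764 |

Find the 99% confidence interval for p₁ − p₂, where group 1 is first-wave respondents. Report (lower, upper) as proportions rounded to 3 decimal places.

SE₁ = √(p̂₁(1−p̂₁)/n₁) = √(0.8750·0.1250/670) = 0.01278; SE₂ = √(0.7640·0.2360/484) = 0.01930.
Independent samples: SE of the difference = √(SE₁² + SE₂²) = √(0.0001633284 + 0.00037249) = 0.02315.
z* for 99% confidence is 2.576, so the margin of error is 2.576 × 0.02315 = 0.05963.
Point estimate p̂₁ − p̂₂ = 0.8750 − 0.7640 = 0.1110.
0.1110 ± 0.05963 → (0.051, 0.171).

(0.051, 0.171)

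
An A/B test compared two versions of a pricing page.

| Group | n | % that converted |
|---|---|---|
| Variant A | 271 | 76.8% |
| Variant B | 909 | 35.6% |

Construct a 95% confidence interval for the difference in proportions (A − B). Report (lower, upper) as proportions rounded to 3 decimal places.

(0.353, 0.471)

The two standard errors are √(0.7680×0.2320/271) = 0.02564 and √(0.3560×0.6440/909) = 0.01588.
Because the samples are independent, SE_diff = √(0.02564² + 0.01588²) = 0.03016.
Using z* = 1.960 for 95%, ME = 1.960 × 0.03016 = 0.05911.
p̂₁ − p̂₂ = 0.4120; interval 0.4120 ± 0.05911 gives (0.353, 0.471).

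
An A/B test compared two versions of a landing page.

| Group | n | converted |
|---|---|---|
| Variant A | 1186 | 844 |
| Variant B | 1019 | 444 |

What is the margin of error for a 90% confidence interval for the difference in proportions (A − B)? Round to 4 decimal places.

0.0335

p̂₁ = 844/1186 = 0.7116 and p̂₂ = 444/1019 = 0.4357.
SE₁ = √(p̂₁(1−p̂₁)/n₁) = √(0.7116·0.2884/1186) = 0.01315; SE₂ = √(0.4357·0.5643/1019) = 0.01553.
Independent samples: SE of the difference = √(SE₁² + SE₂²) = √(0.0001729225 + 0.0002411809) = 0.02035.
z* for 90% confidence is 1.645, so the margin of error is 1.645 × 0.02035 = 0.03348.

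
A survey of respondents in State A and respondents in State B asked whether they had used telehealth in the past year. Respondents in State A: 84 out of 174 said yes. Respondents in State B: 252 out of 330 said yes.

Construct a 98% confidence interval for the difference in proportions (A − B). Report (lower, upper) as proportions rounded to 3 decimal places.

(-0.384, -0.177)

First, p̂₁ = 84/174 = 0.4828; p̂₂ = 252/330 = 0.7636.
The two standard errors are √(0.4828×0.5172/174) = 0.03788 and √(0.7636×0.2364/330) = 0.02339.
Because the samples are independent, SE_diff = √(0.03788² + 0.02339²) = 0.04452.
Using z* = 2.326 for 98%, ME = 2.326 × 0.04452 = 0.10355.
p̂₁ − p̂₂ = -0.2808; interval -0.2808 ± 0.10355 gives (-0.384, -0.177).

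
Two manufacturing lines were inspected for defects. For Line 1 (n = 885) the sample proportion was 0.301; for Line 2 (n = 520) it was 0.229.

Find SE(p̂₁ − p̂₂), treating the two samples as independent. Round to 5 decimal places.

The two standard errors are √(0.3010×0.6990/885) = 0.01542 and √(0.2290×0.7710/520) = 0.01843.
Because the samples are independent, SE_diff = √(0.01542² + 0.01843²) = 0.02403.

0.02403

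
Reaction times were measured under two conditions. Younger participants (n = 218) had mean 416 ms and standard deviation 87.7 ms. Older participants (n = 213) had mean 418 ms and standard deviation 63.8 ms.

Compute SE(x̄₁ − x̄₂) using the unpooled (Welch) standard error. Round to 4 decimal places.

7.3750

Per-group SEs: s₁/√n₁ = 87.7/√218 = 5.9398, s₂/√n₂ = 63.8/√213 = 4.3715.
Unpooled SE of the difference: √(35.28122404 + 19.11001225) = 7.3750.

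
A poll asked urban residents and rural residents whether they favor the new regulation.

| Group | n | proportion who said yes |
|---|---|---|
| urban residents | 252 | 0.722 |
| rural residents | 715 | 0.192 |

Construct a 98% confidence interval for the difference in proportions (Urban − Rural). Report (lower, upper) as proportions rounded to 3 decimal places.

(0.456, 0.604)

Each SE is √(p̂(1−p̂)/n): √(0.7220·0.2780/252) = 0.02822 and √(0.1920·0.8080/715) = 0.01473.
SE(p̂₁ − p̂₂) = √(SE₁² + SE₂²) = √(0.0007963684 + 0.0002169729) = 0.03183, since the two samples are independent.
At 98% confidence z* = 2.326; margin = 2.326 × 0.03183 = 0.07404.
The difference is 0.7220 − 0.1920 = 0.5300, so the interval is 0.5300 ± 0.07404 = (0.456, 0.604).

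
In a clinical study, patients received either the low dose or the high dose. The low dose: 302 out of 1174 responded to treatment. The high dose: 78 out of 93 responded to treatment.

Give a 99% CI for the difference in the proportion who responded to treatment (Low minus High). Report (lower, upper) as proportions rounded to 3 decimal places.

First, p̂₁ = 302/1174 = 0.2572; p̂₂ = 78/93 = 0.8387.
The two standard errors are √(0.2572×0.7428/1174) = 0.01276 and √(0.8387×0.1613/93) = 0.03814.
Because the samples are independent, SE_diff = √(0.01276² + 0.03814²) = 0.04022.
Using z* = 2.576 for 99%, ME = 2.576 × 0.04022 = 0.10361.
p̂₁ − p̂₂ = -0.5815; interval -0.5815 ± 0.10361 gives (-0.685, -0.478).

(-0.685, -0.478)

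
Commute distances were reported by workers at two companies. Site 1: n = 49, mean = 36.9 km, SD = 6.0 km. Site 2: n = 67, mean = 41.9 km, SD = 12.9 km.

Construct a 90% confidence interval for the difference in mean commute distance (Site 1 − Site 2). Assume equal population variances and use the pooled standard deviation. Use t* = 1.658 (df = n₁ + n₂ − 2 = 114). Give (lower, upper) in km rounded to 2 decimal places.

Pooled variance s_p² = [48·6.0² + 66·12.9²] / (49+67−2) = 111.5005, so s_p = 10.5594.
SE_diff = s_p·√(1/n₁ + 1/n₂) = 10.5594·√(1/49 + 1/67) = 1.9849.
t* = 1.658; margin = 1.658 × 1.9849 = 3.2910.
Difference = 36.9 − 41.9 = -5.0000.
-5.0000 ± 3.2910 → (-8.29, -1.71).

(-8.29, -1.71)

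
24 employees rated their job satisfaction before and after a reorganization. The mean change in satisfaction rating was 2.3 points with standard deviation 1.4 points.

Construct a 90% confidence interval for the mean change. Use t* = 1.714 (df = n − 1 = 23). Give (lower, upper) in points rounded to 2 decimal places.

(1.81, 2.79)

This is a matched-pairs design, so SE = s_d/√n = 1.4/√24 = 0.2858.
Margin = 1.714 × 0.2858 = 0.4899; the interval is 2.3 ± 0.4899 = (1.81, 2.79).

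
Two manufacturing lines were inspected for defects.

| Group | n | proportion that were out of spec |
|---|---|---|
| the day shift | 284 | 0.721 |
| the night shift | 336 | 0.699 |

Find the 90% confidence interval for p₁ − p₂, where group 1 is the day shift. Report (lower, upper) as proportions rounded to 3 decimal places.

Each SE is √(p̂(1−p̂)/n): √(0.7210·0.2790/284) = 0.02661 and √(0.6990·0.3010/336) = 0.02502.
SE(p̂₁ − p̂₂) = √(SE₁² + SE₂²) = √(0.0007080921 + 0.0006260004) = 0.03653, since the two samples are independent.
At 90% confidence z* = 1.645; margin = 1.645 × 0.03653 = 0.06009.
The difference is 0.7210 − 0.6990 = 0.0220, so the interval is 0.0220 ± 0.06009 = (-0.038, 0.082).

(-0.038, 0.082)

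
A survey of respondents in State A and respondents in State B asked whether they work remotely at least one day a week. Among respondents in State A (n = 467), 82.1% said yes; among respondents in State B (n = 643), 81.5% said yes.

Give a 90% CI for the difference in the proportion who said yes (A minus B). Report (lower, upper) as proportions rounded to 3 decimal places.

(-0.033, 0.045)

Each SE is √(p̂(1−p̂)/n): √(0.8210·0.1790/467) = 0.01774 and √(0.8150·0.1850/643) = 0.01531.
SE(p̂₁ − p̂₂) = √(SE₁² + SE₂²) = √(0.0003147076 + 0.0002343961) = 0.02343, since the two samples are independent.
At 90% confidence z* = 1.645; margin = 1.645 × 0.02343 = 0.03854.
The difference is 0.8210 − 0.8150 = 0.0060, so the interval is 0.0060 ± 0.03854 = (-0.033, 0.045).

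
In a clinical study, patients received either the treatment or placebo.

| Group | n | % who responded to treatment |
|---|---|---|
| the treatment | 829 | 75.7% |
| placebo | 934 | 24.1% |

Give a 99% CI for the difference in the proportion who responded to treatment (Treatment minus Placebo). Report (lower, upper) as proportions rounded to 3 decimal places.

(0.463, 0.569)

The two standard errors are √(0.7570×0.2430/829) = 0.01490 and √(0.2410×0.7590/934) = 0.01399.
Because the samples are independent, SE_diff = √(0.01490² + 0.01399²) = 0.02044.
Using z* = 2.576 for 99%, ME = 2.576 × 0.02044 = 0.05265.
p̂₁ − p̂₂ = 0.5160; interval 0.5160 ± 0.05265 gives (0.463, 0.569).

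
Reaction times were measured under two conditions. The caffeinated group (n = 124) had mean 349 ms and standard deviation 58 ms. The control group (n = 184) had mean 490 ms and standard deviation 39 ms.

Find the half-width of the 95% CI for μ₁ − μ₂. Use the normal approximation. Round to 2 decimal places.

SE₁ = s₁/√n₁ = 58/√124 = 5.2086; SE₂ = 39/√184 = 2.8751.
Independent samples, unequal variances: SE_diff = √(SE₁² + SE₂²) = √(27.12951396 + 8.26620001) = 5.9494.
z* = 1.960, so margin of error = 1.960 × 5.9494 = 11.6608.

11.66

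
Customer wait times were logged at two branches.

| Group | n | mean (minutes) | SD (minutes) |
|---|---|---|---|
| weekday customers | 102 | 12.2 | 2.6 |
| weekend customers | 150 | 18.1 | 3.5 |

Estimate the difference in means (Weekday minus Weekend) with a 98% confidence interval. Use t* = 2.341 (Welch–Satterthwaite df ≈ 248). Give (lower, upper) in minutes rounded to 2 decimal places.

(-6.80, -5.00)

Per-group SEs: s₁/√n₁ = 2.6/√102 = 0.2574, s₂/√n₂ = 3.5/√150 = 0.2858.
Unpooled SE of the difference: √(0.06625476 + 0.08168164) = 0.3846.
Margin of error = t* · SE = 2.341 × 0.3846 = 0.9003.
x̄₁ − x̄₂ = 12.2 − 18.1 = -5.9000.
CI: -5.9000 ± 0.9003 = (-6.80, -5.00).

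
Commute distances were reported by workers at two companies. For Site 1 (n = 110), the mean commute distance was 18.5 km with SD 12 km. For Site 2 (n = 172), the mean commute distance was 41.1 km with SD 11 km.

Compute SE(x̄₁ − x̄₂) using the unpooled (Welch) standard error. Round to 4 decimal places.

1.4187

Per-group SEs: s₁/√n₁ = 12/√110 = 1.1442, s₂/√n₂ = 11/√172 = 0.8387.
Unpooled SE of the difference: √(1.30919364 + 0.70341769) = 1.4187.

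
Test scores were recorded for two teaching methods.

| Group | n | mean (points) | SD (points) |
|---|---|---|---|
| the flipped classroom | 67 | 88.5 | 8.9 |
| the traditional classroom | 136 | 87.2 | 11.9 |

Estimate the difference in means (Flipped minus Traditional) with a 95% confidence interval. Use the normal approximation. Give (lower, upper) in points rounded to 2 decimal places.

SE₁ = s₁/√n₁ = 8.9/√67 = 1.0873; SE₂ = 11.9/√136 = 1.0204.
Independent samples, unequal variances: SE_diff = √(SE₁² + SE₂²) = √(1.18222129 + 1.04121616) = 1.4911.
z* = 1.960, so margin of error = 1.960 × 1.4911 = 2.9226.
Difference in means = 88.5 − 87.2 = 1.3000.
1.3000 ± 2.9226 → (-1.62, 4.22).

(-1.62, 4.22)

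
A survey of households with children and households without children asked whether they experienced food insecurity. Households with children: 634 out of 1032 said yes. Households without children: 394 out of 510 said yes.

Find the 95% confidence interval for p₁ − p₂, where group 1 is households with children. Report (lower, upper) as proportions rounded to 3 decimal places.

(-0.205, -0.111)

First, p̂₁ = 634/1032 = 0.6143; p̂₂ = 394/510 = 0.7725.
The two standard errors are √(0.6143×0.3857/1032) = 0.01515 and √(0.7725×0.2275/510) = 0.01856.
Because the samples are independent, SE_diff = √(0.01515² + 0.01856²) = 0.02396.
Using z* = 1.960 for 95%, ME = 1.960 × 0.02396 = 0.04696.
p̂₁ − p̂₂ = -0.1582; interval -0.1582 ± 0.04696 gives (-0.205, -0.111).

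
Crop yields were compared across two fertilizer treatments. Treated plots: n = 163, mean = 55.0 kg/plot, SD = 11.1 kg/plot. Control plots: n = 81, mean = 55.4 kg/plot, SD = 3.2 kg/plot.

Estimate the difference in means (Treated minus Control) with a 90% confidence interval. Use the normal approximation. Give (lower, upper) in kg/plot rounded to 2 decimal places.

(-1.95, 1.15)

Per-group SEs: s₁/√n₁ = 11.1/√163 = 0.8694, s₂/√n₂ = 3.2/√81 = 0.3556.
Unpooled SE of the difference: √(0.75585636 + 0.12645136) = 0.9393.
Margin of error = z* · SE = 1.645 × 0.9393 = 1.5451.
x̄₁ − x̄₂ = 55.0 − 55.4 = -0.4000.
CI: -0.4000 ± 1.5451 = (-1.95, 1.15).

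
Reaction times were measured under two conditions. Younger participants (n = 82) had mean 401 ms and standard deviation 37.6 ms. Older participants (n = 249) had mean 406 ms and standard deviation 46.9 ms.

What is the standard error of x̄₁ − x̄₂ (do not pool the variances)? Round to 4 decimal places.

Standard errors of each mean: 37.6/√82 = 4.1522 and 46.9/√249 = 2.9722.
SE(x̄₁ − x̄₂) = √(4.1522² + 2.9722²) = 5.1063 for independent samples with unequal variances.

5.1063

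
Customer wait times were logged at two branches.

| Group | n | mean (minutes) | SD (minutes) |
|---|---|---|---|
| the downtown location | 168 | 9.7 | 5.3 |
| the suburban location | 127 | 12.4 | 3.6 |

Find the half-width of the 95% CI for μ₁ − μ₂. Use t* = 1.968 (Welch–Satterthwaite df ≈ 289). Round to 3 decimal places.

1.021

Standard errors of each mean: 5.3/√168 = 0.4089 and 3.6/√127 = 0.3194.
SE(x̄₁ − x̄₂) = √(0.4089² + 0.3194²) = 0.5189 for independent samples with unequal variances.
With t* = 1.968, the margin is 1.968 × 0.5189 = 1.0212.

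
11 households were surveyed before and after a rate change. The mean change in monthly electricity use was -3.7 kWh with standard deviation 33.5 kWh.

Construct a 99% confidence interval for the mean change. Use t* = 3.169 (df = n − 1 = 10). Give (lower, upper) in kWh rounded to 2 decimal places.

This is a matched-pairs design, so SE = s_d/√n = 33.5/√11 = 10.1006.
Margin = 3.169 × 10.1006 = 32.0088; the interval is -3.7 ± 32.0088 = (-35.71, 28.31).

(-35.71, 28.31)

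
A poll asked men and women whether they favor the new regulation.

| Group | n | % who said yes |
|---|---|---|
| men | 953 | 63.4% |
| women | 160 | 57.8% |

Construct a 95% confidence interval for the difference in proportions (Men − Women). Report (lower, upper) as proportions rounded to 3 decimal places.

(-0.026, 0.138)

The two standard errors are √(0.6340×0.3660/953) = 0.01560 and √(0.5780×0.4220/160) = 0.03904.
Because the samples are independent, SE_diff = √(0.01560² + 0.03904²) = 0.04204.
Using z* = 1.960 for 95%, ME = 1.960 × 0.04204 = 0.08240.
p̂₁ − p̂₂ = 0.0560; interval 0.0560 ± 0.08240 gives (-0.026, 0.138).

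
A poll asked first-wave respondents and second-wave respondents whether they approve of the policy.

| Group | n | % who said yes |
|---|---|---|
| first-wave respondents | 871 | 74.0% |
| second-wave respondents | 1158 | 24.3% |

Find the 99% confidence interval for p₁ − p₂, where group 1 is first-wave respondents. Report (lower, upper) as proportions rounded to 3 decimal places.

(0.447, 0.547)

Each SE is √(p̂(1−p̂)/n): √(0.7400·0.2600/871) = 0.01486 and √(0.2430·0.7570/1158) = 0.01260.
SE(p̂₁ − p̂₂) = √(SE₁² + SE₂²) = √(0.0002208196 + 0.00015876) = 0.01948, since the two samples are independent.
At 99% confidence z* = 2.576; margin = 2.576 × 0.01948 = 0.05018.
The difference is 0.7400 − 0.2430 = 0.4970, so the interval is 0.4970 ± 0.05018 = (0.447, 0.547).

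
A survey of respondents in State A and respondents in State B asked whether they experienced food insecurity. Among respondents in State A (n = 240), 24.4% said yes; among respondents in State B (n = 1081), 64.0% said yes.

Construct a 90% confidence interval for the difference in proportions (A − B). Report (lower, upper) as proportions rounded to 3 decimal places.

(-0.448, -0.344)

SE₁ = √(p̂₁(1−p̂₁)/n₁) = √(0.2440·0.7560/240) = 0.02772; SE₂ = √(0.6400·0.3600/1081) = 0.01460.
Independent samples: SE of the difference = √(SE₁² + SE₂²) = √(0.0007683984 + 0.00021316) = 0.03133.
z* for 90% confidence is 1.645, so the margin of error is 1.645 × 0.03133 = 0.05154.
Point estimate p̂₁ − p̂₂ = 0.2440 − 0.6400 = -0.3960.
-0.3960 ± 0.05154 → (-0.448, -0.344).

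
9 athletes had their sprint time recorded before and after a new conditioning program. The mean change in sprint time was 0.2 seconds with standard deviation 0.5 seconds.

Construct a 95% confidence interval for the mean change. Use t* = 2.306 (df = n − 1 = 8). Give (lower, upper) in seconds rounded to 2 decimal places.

(-0.18, 0.58)

Paired design: SE = s_d/√n = 0.5/√9 = 0.1667.
t* = 2.306; margin of error = 2.306 × 0.1667 = 0.3844.
0.2 ± 0.3844 → (-0.18, 0.58).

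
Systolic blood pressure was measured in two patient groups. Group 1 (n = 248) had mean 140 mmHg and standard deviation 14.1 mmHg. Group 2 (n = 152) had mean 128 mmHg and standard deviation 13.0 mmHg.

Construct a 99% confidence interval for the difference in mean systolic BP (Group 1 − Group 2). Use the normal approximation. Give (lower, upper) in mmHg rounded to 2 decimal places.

Standard errors of each mean: 14.1/√248 = 0.8954 and 13.0/√152 = 1.0544.
SE(x̄₁ − x̄₂) = √(0.8954² + 1.0544²) = 1.3833 for independent samples with unequal variances.
With z* = 2.576, the margin is 2.576 × 1.3833 = 3.5634.
x̄₁ − x̄₂ = 140 − 128 = 12.0000; the interval is 12.0000 ± 3.5634 = (8.44, 15.56).

(8.44, 15.56)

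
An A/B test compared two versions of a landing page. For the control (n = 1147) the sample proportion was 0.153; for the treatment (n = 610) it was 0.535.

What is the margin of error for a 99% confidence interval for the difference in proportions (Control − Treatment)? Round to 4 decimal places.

0.0588

The two standard errors are √(0.1530×0.8470/1147) = 0.01063 and √(0.5350×0.4650/610) = 0.02019.
Because the samples are independent, SE_diff = √(0.01063² + 0.02019²) = 0.02282.
Using z* = 2.576 for 99%, ME = 2.576 × 0.02282 = 0.05878.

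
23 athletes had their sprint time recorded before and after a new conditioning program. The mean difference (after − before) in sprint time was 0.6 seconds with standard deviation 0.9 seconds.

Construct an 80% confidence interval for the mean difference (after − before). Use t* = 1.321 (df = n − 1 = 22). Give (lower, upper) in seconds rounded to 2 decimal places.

(0.35, 0.85)

This is a matched-pairs design, so SE = s_d/√n = 0.9/√23 = 0.1877.
Margin = 1.321 × 0.1877 = 0.2480; the interval is 0.6 ± 0.2480 = (0.35, 0.85).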